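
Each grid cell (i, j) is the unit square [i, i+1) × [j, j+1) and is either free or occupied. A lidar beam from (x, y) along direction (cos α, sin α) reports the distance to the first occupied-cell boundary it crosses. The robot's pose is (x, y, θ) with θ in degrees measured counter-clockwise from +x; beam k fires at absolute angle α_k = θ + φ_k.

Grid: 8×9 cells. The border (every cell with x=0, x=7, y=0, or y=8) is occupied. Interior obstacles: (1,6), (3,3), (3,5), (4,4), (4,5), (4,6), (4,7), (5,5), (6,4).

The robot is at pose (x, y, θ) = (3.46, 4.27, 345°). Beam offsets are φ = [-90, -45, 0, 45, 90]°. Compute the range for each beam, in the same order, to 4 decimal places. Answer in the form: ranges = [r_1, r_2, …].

beam 1: φ=-90°, α=255°
  d=(-0.2588,-0.9659)  start (3,4)  tX=1.7773 tY=0.2795  stride 1/|dx|=3.8637 1/|dy|=1.0353
    cross y-line → (3,3), t=0.2795 (wall)
  → r_1 = 0.2795
beam 2: φ=-45°, α=300°
  d=(0.5000,-0.8660)  start (3,4)  tX=1.0800 tY=0.3118  stride 1/|dx|=2.0000 1/|dy|=1.1547
    cross y-line → (3,3), t=0.3118 (wall)
  → r_2 = 0.3118
beam 3: φ=0°, α=345°
  d=(0.9659,-0.2588)  start (3,4)  tX=0.5590 tY=1.0432  stride 1/|dx|=1.0353 1/|dy|=3.8637
    cross x-line → (4,4), t=0.5590 (wall)
  → r_3 = 0.5590
beam 4: φ=45°, α=30°
  d=(0.8660,0.5000)  start (3,4)  tX=0.6235 tY=1.4600  stride 1/|dx|=1.1547 1/|dy|=2.0000
    cross x-line → (4,4), t=0.6235 (wall)
  → r_4 = 0.6235
beam 5: φ=90°, α=75°
  d=(0.2588,0.9659)  start (3,4)  tX=2.0864 tY=0.7558  stride 1/|dx|=3.8637 1/|dy|=1.0353
    cross y-line → (3,5), t=0.7558 (wall)
  → r_5 = 0.7558

ranges = [0.2795, 0.3118, 0.5590, 0.6235, 0.7558]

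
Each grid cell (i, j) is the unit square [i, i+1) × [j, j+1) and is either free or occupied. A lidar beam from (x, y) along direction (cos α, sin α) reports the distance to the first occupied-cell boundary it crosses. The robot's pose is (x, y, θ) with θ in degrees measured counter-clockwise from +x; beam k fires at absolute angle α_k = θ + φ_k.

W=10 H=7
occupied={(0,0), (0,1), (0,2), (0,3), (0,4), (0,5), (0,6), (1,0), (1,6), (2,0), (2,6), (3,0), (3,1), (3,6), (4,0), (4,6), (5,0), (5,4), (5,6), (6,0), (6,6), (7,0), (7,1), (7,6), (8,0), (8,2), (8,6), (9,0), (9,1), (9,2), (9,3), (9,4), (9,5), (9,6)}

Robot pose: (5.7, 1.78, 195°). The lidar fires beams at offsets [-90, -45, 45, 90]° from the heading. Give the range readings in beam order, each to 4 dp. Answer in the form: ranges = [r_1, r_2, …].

beam 1: φ=-90°, α=105°
  d=(-0.2588,0.9659)  start (5,1)  tX=2.7046 tY=0.2278  stride 1/|dx|=3.8637 1/|dy|=1.0353
    cross y-line → (5,2), t=0.2278
    cross y-line → (5,3), t=1.2630
    cross y-line → (5,4), t=2.2983 (wall)
  → r_1 = 2.2983
beam 2: φ=-45°, α=150°
  d=(-0.8660,0.5000)  start (5,1)  tX=0.8083 tY=0.4400  stride 1/|dx|=1.1547 1/|dy|=2.0000
    cross y-line → (5,2), t=0.4400
    cross x-line → (4,2), t=0.8083
    cross x-line → (3,2), t=1.9630
    cross y-line → (3,3), t=2.4400
    cross x-line → (2,3), t=3.1177
    cross x-line → (1,3), t=4.2724
    cross y-line → (1,4), t=4.4400
    cross x-line → (0,4), t=5.4271 (wall)
  → r_2 = 5.4271
beam 3: φ=45°, α=240°
  d=(-0.5000,-0.8660)  start (5,1)  tX=1.4000 tY=0.9007  stride 1/|dx|=2.0000 1/|dy|=1.1547
    cross y-line → (5,0), t=0.9007 (wall)
  → r_3 = 0.9007
beam 4: φ=90°, α=285°
  d=(0.2588,-0.9659)  start (5,1)  tX=1.1591 tY=0.8075  stride 1/|dx|=3.8637 1/|dy|=1.0353
    cross y-line → (5,0), t=0.8075 (wall)
  → r_4 = 0.8075

ranges = [2.2983, 5.4271, 0.9007, 0.8075]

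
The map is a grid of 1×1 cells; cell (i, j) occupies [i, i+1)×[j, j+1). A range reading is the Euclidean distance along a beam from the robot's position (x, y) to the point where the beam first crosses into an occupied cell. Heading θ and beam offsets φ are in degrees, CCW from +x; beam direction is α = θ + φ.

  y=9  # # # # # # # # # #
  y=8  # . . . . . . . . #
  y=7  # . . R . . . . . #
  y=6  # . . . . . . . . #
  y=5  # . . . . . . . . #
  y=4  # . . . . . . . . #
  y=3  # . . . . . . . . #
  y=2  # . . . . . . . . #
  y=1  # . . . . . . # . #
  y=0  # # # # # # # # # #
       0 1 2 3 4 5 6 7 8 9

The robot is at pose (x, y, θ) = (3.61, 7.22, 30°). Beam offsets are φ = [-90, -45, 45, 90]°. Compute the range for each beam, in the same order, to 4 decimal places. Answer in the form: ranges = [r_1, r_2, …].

beam 1: φ=-90°, α=300°
  d=(0.5000,-0.8660)  start (3,7)  tX=0.7800 tY=0.2540  stride 1/|dx|=2.0000 1/|dy|=1.1547
    cross y-line → (3,6), t=0.2540
    cross x-line → (4,6), t=0.7800
    cross y-line → (4,5), t=1.4087
    cross y-line → (4,4), t=2.5634
    cross x-line → (5,4), t=2.7800
    cross y-line → (5,3), t=3.7181
    cross x-line → (6,3), t=4.7800
    cross y-line → (6,2), t=4.8728
    cross y-line → (6,1), t=6.0275
    cross x-line → (7,1), t=6.7800 (wall)
  → r_1 = 6.7800
beam 2: φ=-45°, α=345°
  d=(0.9659,-0.2588)  start (3,7)  tX=0.4038 tY=0.8500  stride 1/|dx|=1.0353 1/|dy|=3.8637
    cross x-line → (4,7), t=0.4038
    cross y-line → (4,6), t=0.8500
    cross x-line → (5,6), t=1.4390
    cross x-line → (6,6), t=2.4743
    cross x-line → (7,6), t=3.5096
    cross x-line → (8,6), t=4.5449
    cross y-line → (8,5), t=4.7137
    cross x-line → (9,5), t=5.5801 (wall)
  → r_2 = 5.5801
beam 3: φ=45°, α=75°
  d=(0.2588,0.9659)  start (3,7)  tX=1.5068 tY=0.8075  stride 1/|dx|=3.8637 1/|dy|=1.0353
    cross y-line → (3,8), t=0.8075
    cross x-line → (4,8), t=1.5068
    cross y-line → (4,9), t=1.8428 (wall)
  → r_3 = 1.8428
beam 4: φ=90°, α=120°
  d=(-0.5000,0.8660)  start (3,7)  tX=1.2200 tY=0.9007  stride 1/|dx|=2.0000 1/|dy|=1.1547
    cross y-line → (3,8), t=0.9007
    cross x-line → (2,8), t=1.2200
    cross y-line → (2,9), t=2.0554 (wall)
  → r_4 = 2.0554

ranges = [6.7800, 5.5801, 1.8428, 2.0554]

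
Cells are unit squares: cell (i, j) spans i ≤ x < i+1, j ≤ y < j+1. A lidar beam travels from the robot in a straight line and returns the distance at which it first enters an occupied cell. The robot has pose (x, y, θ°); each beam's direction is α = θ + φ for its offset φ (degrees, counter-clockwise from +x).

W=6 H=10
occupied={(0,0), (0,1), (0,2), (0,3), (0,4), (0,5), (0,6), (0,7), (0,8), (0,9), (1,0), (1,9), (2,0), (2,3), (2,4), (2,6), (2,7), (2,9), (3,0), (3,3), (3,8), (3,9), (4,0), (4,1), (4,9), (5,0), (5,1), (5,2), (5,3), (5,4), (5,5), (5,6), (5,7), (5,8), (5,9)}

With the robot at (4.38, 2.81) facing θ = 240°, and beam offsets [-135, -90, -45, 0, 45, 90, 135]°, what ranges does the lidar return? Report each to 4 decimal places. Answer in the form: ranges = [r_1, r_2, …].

beam 1: φ=-135°, α=105°
  cosα=-0.2588 sinα=0.9659 | (4,2) | tMaxX 1.4682 tMaxY 0.1967 | tΔX 3.8637 tΔY 1.0353
    t=0.1967 [y] (4,3)
    t=1.2320 [y] (4,4)
    t=1.4682 [x] (3,4)
    t=2.2673 [y] (3,5)
    t=3.3025 [y] (3,6)
    t=4.3378 [y] (3,7)
    t=5.3319 [x] (2,7) — stop
  → r_1 = 5.3319
beam 2: φ=-90°, α=150°
  cosα=-0.8660 sinα=0.5000 | (4,2) | tMaxX 0.4388 tMaxY 0.3800 | tΔX 1.1547 tΔY 2.0000
    t=0.3800 [y] (4,3)
    t=0.4388 [x] (3,3) — stop
  → r_2 = 0.4388
beam 3: φ=-45°, α=195°
  cosα=-0.9659 sinα=-0.2588 | (4,2) | tMaxX 0.3934 tMaxY 3.1296 | tΔX 1.0353 tΔY 3.8637
    t=0.3934 [x] (3,2)
    t=1.4287 [x] (2,2)
    t=2.4640 [x] (1,2)
    t=3.1296 [y] (1,1)
    t=3.4992 [x] (0,1) — stop
  → r_3 = 3.4992
beam 4: φ=0°, α=240°
  cosα=-0.5000 sinα=-0.8660 | (4,2) | tMaxX 0.7600 tMaxY 0.9353 | tΔX 2.0000 tΔY 1.1547
    t=0.7600 [x] (3,2)
    t=0.9353 [y] (3,1)
    t=2.0900 [y] (3,0) — stop
  → r_4 = 2.0900
beam 5: φ=45°, α=285°
  cosα=0.2588 sinα=-0.9659 | (4,2) | tMaxX 2.3955 tMaxY 0.8386 | tΔX 3.8637 tΔY 1.0353
    t=0.8386 [y] (4,1) — stop
  → r_5 = 0.8386
beam 6: φ=90°, α=330°
  cosα=0.8660 sinα=-0.5000 | (4,2) | tMaxX 0.7159 tMaxY 1.6200 | tΔX 1.1547 tΔY 2.0000
    t=0.7159 [x] (5,2) — stop
  → r_6 = 0.7159
beam 7: φ=135°, α=15°
  cosα=0.9659 sinα=0.2588 | (4,2) | tMaxX 0.6419 tMaxY 0.7341 | tΔX 1.0353 tΔY 3.8637
    t=0.6419 [x] (5,2) — stop
  → r_7 = 0.6419

ranges = [5.3319, 0.4388, 3.4992, 2.0900, 0.8386, 0.7159, 0.6419]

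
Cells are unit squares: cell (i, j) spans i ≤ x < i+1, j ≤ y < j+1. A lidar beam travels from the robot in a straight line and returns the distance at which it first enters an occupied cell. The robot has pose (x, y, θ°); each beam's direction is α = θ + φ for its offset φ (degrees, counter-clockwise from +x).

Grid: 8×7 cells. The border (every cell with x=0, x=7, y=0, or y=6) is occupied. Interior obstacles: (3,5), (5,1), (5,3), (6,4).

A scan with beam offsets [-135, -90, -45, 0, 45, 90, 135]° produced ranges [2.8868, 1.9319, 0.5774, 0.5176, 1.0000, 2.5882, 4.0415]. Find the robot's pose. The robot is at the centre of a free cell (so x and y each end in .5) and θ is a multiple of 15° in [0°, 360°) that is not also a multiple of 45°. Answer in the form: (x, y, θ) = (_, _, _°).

(x, y, θ) = (1.5, 3.5, 195°)

The pose lattice has 26·16 = 416 candidates. Test each by forward raycasting.
  (2.5, 3.5, 165°): beam 1 = 5.0000 ≠ 2.8868 ✗
  (1.5, 3.5, 300°): beam 1 = 0.5176 ≠ 2.8868 ✗
  (2.5, 3.5, 240°): beam 1 = 2.5882 ≠ 2.8868 ✗
  (2.5, 1.5, 60°): beam 1 = 0.5176 ≠ 2.8868 ✗
  …
  (1.5, 3.5, 195°): r_1=2.8868, r_2=1.9319, r_3=0.5774, r_4=0.5176, r_5=1.0000, r_6=2.5882, r_7=4.0415 — all match ✓
No second candidate reproduces the full scan.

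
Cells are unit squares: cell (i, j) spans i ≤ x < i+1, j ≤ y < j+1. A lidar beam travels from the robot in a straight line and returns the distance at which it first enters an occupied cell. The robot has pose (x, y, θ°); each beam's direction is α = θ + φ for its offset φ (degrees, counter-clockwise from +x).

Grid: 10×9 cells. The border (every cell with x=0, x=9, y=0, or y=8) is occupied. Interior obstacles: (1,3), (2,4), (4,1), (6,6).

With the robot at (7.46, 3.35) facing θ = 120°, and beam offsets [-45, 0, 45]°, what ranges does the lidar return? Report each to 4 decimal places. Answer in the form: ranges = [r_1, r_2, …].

ranges = [4.8140, 5.3694, 4.6173]

beam 1: φ=-45°, α=75°
  dir = (cos 75°, sin 75°) = (0.2588, 0.9659); from cell (7,3)
  next x-line at t=2.0864, next y-line at t=0.6729; Δt_x=3.8637, Δt_y=1.0353
    y: enter (7,4) at t=0.6729
    y: enter (7,5) at t=1.7082
    x: enter (8,5) at t=2.0864
    y: enter (8,6) at t=2.7435
    y: enter (8,7) at t=3.7788
    y: enter (8,8) at t=4.8140 ← occupied
  → r_1 = 4.8140
beam 2: φ=0°, α=120°
  dir = (cos 120°, sin 120°) = (-0.5000, 0.8660); from cell (7,3)
  next x-line at t=0.9200, next y-line at t=0.7506; Δt_x=2.0000, Δt_y=1.1547
    y: enter (7,4) at t=0.7506
    x: enter (6,4) at t=0.9200
    y: enter (6,5) at t=1.9053
    x: enter (5,5) at t=2.9200
    y: enter (5,6) at t=3.0600
    y: enter (5,7) at t=4.2147
    x: enter (4,7) at t=4.9200
    y: enter (4,8) at t=5.3694 ← occupied
  → r_2 = 5.3694
beam 3: φ=45°, α=165°
  dir = (cos 165°, sin 165°) = (-0.9659, 0.2588); from cell (7,3)
  next x-line at t=0.4762, next y-line at t=2.5114; Δt_x=1.0353, Δt_y=3.8637
    x: enter (6,3) at t=0.4762
    x: enter (5,3) at t=1.5115
    y: enter (5,4) at t=2.5114
    x: enter (4,4) at t=2.5468
    x: enter (3,4) at t=3.5821
    x: enter (2,4) at t=4.6173 ← occupied
  → r_3 = 4.6173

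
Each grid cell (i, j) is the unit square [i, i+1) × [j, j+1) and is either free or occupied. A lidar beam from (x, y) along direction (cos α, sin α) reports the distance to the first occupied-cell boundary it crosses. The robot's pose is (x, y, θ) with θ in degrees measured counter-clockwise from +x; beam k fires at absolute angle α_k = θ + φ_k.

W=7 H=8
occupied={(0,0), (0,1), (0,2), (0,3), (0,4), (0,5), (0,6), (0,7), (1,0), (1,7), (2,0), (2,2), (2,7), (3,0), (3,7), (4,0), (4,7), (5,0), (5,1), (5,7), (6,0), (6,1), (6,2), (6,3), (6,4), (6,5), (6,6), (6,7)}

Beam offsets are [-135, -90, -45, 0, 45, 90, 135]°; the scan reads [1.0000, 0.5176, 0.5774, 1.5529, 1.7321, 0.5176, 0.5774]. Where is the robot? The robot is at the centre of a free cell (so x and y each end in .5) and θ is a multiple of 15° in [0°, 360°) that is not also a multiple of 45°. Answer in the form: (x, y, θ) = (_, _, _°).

(x, y, θ) = (1.5, 2.5, 255°)

Candidates: 28 free-cell centres × 16 headings = 448 poses. Raycast each; keep the one whose scan matches to 4 dp.
  (2.5, 4.5, 150°): beam 1 = 3.6235 ≠ 1.0000 ✗
  (1.5, 3.5, 330°): beam 1 = 0.5176 ≠ 1.0000 ✗
  (5.5, 4.5, 210°): beam 1 = 1.9319 ≠ 1.0000 ✗
  (2.5, 6.5, 210°): beam 1 = 0.5176 ≠ 1.0000 ✗
  …
  (1.5, 2.5, 255°): r_1=1.0000, r_2=0.5176, r_3=0.5774, r_4=1.5529, r_5=1.7321, r_6=0.5176, r_7=0.5774 — all match ✓
Unique over the lattice → pose = (1.5, 2.5, 255°).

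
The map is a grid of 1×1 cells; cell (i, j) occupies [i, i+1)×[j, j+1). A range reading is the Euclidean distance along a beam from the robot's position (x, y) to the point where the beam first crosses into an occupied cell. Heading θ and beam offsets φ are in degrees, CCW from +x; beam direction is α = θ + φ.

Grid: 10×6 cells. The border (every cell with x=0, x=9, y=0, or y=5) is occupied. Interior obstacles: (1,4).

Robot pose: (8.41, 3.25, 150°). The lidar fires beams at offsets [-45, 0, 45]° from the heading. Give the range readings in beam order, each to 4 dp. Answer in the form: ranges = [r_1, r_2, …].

ranges = [1.8117, 3.5000, 7.6714]

beam 1: φ=-45°, α=105°
  direction (-0.2588, 0.9659); cell (8,3); t to first gridline: x 1.5841, y 0.7765 (then +3.8637 / +1.0353)
    (8,4) via y @ 0.7765
    (7,4) via x @ 1.5841
    (7,5) via y @ 1.8117  # hit
  → r_1 = 1.8117
beam 2: φ=0°, α=150°
  direction (-0.8660, 0.5000); cell (8,3); t to first gridline: x 0.4734, y 1.5000 (then +1.1547 / +2.0000)
    (7,3) via x @ 0.4734
    (7,4) via y @ 1.5000
    (6,4) via x @ 1.6281
    (5,4) via x @ 2.7828
    (5,5) via y @ 3.5000  # hit
  → r_2 = 3.5000
beam 3: φ=45°, α=195°
  direction (-0.9659, -0.2588); cell (8,3); t to first gridline: x 0.4245, y 0.9659 (then +1.0353 / +3.8637)
    (7,3) via x @ 0.4245
    (7,2) via y @ 0.9659
    (6,2) via x @ 1.4597
    (5,2) via x @ 2.4950
    (4,2) via x @ 3.5303
    (3,2) via x @ 4.5656
    (3,1) via y @ 4.8296
    (2,1) via x @ 5.6008
    (1,1) via x @ 6.6361
    (0,1) via x @ 7.6714  # hit
  → r_3 = 7.6714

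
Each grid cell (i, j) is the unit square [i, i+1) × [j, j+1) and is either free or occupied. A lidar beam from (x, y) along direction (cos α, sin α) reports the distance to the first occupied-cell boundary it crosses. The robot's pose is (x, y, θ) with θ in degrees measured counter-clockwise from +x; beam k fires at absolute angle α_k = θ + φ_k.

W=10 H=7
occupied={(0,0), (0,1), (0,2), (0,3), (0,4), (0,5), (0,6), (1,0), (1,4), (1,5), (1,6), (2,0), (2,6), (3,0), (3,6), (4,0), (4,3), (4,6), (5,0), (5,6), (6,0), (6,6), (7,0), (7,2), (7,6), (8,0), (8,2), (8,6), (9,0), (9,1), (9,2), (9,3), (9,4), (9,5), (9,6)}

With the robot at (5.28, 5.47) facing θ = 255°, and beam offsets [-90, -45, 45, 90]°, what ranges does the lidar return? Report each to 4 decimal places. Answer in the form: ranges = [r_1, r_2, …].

beam 1: φ=-90°, α=165°
  cosα=-0.9659 sinα=0.2588 | (5,5) | tMaxX 0.2899 tMaxY 2.0478 | tΔX 1.0353 tΔY 3.8637
    t=0.2899 [x] (4,5)
    t=1.3252 [x] (3,5)
    t=2.0478 [y] (3,6) — stop
  → r_1 = 2.0478
beam 2: φ=-45°, α=210°
  cosα=-0.8660 sinα=-0.5000 | (5,5) | tMaxX 0.3233 tMaxY 0.9400 | tΔX 1.1547 tΔY 2.0000
    t=0.3233 [x] (4,5)
    t=0.9400 [y] (4,4)
    t=1.4780 [x] (3,4)
    t=2.6327 [x] (2,4)
    t=2.9400 [y] (2,3)
    t=3.7874 [x] (1,3)
    t=4.9400 [y] (1,2)
    t=4.9421 [x] (0,2) — stop
  → r_2 = 4.9421
beam 3: φ=45°, α=300°
  cosα=0.5000 sinα=-0.8660 | (5,5) | tMaxX 1.4400 tMaxY 0.5427 | tΔX 2.0000 tΔY 1.1547
    t=0.5427 [y] (5,4)
    t=1.4400 [x] (6,4)
    t=1.6974 [y] (6,3)
    t=2.8521 [y] (6,2)
    t=3.4400 [x] (7,2) — stop
  → r_3 = 3.4400
beam 4: φ=90°, α=345°
  cosα=0.9659 sinα=-0.2588 | (5,5) | tMaxX 0.7454 tMaxY 1.8159 | tΔX 1.0353 tΔY 3.8637
    t=0.7454 [x] (6,5)
    t=1.7807 [x] (7,5)
    t=1.8159 [y] (7,4)
    t=2.8160 [x] (8,4)
    t=3.8512 [x] (9,4) — stop
  → r_4 = 3.8512

ranges = [2.0478, 4.9421, 3.4400, 3.8512]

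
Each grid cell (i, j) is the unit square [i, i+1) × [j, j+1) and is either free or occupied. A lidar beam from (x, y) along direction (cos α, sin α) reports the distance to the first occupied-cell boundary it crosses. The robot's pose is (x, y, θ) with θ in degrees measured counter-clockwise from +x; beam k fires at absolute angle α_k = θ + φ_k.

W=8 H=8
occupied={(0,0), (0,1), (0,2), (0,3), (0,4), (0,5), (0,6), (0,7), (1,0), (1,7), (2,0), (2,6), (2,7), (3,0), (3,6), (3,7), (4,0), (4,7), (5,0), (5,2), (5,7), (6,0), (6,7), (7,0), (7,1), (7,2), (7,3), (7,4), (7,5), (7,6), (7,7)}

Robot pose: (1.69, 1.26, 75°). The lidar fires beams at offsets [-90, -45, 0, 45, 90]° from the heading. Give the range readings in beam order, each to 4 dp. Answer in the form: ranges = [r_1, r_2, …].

ranges = [1.0046, 6.1315, 4.9072, 1.3800, 0.7143]

beam 1: φ=-90°, α=345°
  d=(0.9659,-0.2588)  start (1,1)  tX=0.3209 tY=1.0046  stride 1/|dx|=1.0353 1/|dy|=3.8637
    cross x-line → (2,1), t=0.3209
    cross y-line → (2,0), t=1.0046 (wall)
  → r_1 = 1.0046
beam 2: φ=-45°, α=30°
  d=(0.8660,0.5000)  start (1,1)  tX=0.3580 tY=1.4800  stride 1/|dx|=1.1547 1/|dy|=2.0000
    cross x-line → (2,1), t=0.3580
    cross y-line → (2,2), t=1.4800
    cross x-line → (3,2), t=1.5127
    cross x-line → (4,2), t=2.6674
    cross y-line → (4,3), t=3.4800
    cross x-line → (5,3), t=3.8221
    cross x-line → (6,3), t=4.9768
    cross y-line → (6,4), t=5.4800
    cross x-line → (7,4), t=6.1315 (wall)
  → r_2 = 6.1315
beam 3: φ=0°, α=75°
  d=(0.2588,0.9659)  start (1,1)  tX=1.1977 tY=0.7661  stride 1/|dx|=3.8637 1/|dy|=1.0353
    cross y-line → (1,2), t=0.7661
    cross x-line → (2,2), t=1.1977
    cross y-line → (2,3), t=1.8014
    cross y-line → (2,4), t=2.8367
    cross y-line → (2,5), t=3.8719
    cross y-line → (2,6), t=4.9072 (wall)
  → r_3 = 4.9072
beam 4: φ=45°, α=120°
  d=(-0.5000,0.8660)  start (1,1)  tX=1.3800 tY=0.8545  stride 1/|dx|=2.0000 1/|dy|=1.1547
    cross y-line → (1,2), t=0.8545
    cross x-line → (0,2), t=1.3800 (wall)
  → r_4 = 1.3800
beam 5: φ=90°, α=165°
  d=(-0.9659,0.2588)  start (1,1)  tX=0.7143 tY=2.8591  stride 1/|dx|=1.0353 1/|dy|=3.8637
    cross x-line → (0,1), t=0.7143 (wall)
  → r_5 = 0.7143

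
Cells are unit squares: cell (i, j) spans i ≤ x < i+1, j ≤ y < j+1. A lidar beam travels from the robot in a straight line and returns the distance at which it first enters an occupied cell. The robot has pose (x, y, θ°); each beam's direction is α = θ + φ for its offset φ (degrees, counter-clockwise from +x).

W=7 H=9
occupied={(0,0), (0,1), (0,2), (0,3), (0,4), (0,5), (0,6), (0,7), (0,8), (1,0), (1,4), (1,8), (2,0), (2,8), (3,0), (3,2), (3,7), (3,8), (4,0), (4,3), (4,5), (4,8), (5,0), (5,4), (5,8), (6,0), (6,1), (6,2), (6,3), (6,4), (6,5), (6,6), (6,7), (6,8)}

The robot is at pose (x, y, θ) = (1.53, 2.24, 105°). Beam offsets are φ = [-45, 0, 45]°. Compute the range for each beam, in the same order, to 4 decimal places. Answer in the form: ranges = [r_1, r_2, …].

ranges = [6.6511, 1.8221, 0.6120]

beam 1: φ=-45°, α=60°
  dir = (cos 60°, sin 60°) = (0.5000, 0.8660); from cell (1,2)
  next x-line at t=0.9400, next y-line at t=0.8776; Δt_x=2.0000, Δt_y=1.1547
    y: enter (1,3) at t=0.8776
    x: enter (2,3) at t=0.9400
    y: enter (2,4) at t=2.0323
    x: enter (3,4) at t=2.9400
    y: enter (3,5) at t=3.1870
    y: enter (3,6) at t=4.3417
    x: enter (4,6) at t=4.9400
    y: enter (4,7) at t=5.4964
    y: enter (4,8) at t=6.6511 ← occupied
  → r_1 = 6.6511
beam 2: φ=0°, α=105°
  dir = (cos 105°, sin 105°) = (-0.2588, 0.9659); from cell (1,2)
  next x-line at t=2.0478, next y-line at t=0.7868; Δt_x=3.8637, Δt_y=1.0353
    y: enter (1,3) at t=0.7868
    y: enter (1,4) at t=1.8221 ← occupied
  → r_2 = 1.8221
beam 3: φ=45°, α=150°
  dir = (cos 150°, sin 150°) = (-0.8660, 0.5000); from cell (1,2)
  next x-line at t=0.6120, next y-line at t=1.5200; Δt_x=1.1547, Δt_y=2.0000
    x: enter (0,2) at t=0.6120 ← occupied
  → r_3 = 0.6120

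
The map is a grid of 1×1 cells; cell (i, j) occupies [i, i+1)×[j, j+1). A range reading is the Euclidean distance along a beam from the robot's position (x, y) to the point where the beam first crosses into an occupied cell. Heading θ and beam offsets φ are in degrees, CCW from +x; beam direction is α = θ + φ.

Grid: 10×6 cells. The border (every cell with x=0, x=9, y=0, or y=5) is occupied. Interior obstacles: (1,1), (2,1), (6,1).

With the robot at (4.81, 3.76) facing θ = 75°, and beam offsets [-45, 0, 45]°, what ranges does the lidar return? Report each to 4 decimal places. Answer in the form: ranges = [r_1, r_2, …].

beam 1: φ=-45°, α=30°
  cosα=0.8660 sinα=0.5000 | (4,3) | tMaxX 0.2194 tMaxY 0.4800 | tΔX 1.1547 tΔY 2.0000
    t=0.2194 [x] (5,3)
    t=0.4800 [y] (5,4)
    t=1.3741 [x] (6,4)
    t=2.4800 [y] (6,5) — stop
  → r_1 = 2.4800
beam 2: φ=0°, α=75°
  cosα=0.2588 sinα=0.9659 | (4,3) | tMaxX 0.7341 tMaxY 0.2485 | tΔX 3.8637 tΔY 1.0353
    t=0.2485 [y] (4,4)
    t=0.7341 [x] (5,4)
    t=1.2837 [y] (5,5) — stop
  → r_2 = 1.2837
beam 3: φ=45°, α=120°
  cosα=-0.5000 sinα=0.8660 | (4,3) | tMaxX 1.6200 tMaxY 0.2771 | tΔX 2.0000 tΔY 1.1547
    t=0.2771 [y] (4,4)
    t=1.4318 [y] (4,5) — stop
  → r_3 = 1.4318

ranges = [2.4800, 1.2837, 1.4318]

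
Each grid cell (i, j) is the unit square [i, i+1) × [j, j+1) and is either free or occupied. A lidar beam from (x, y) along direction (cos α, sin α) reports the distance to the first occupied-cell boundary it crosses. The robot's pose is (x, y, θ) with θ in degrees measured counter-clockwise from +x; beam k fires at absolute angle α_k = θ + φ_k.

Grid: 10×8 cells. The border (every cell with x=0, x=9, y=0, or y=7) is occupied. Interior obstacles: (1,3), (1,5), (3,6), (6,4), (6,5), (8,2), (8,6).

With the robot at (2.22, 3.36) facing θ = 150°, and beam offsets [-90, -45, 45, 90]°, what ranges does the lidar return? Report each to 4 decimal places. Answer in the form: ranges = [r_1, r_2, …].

ranges = [3.0484, 1.6979, 0.2278, 2.4400]

beam 1: φ=-90°, α=60°
  dir = (cos 60°, sin 60°) = (0.5000, 0.8660); from cell (2,3)
  next x-line at t=1.5600, next y-line at t=0.7390; Δt_x=2.0000, Δt_y=1.1547
    y: enter (2,4) at t=0.7390
    x: enter (3,4) at t=1.5600
    y: enter (3,5) at t=1.8937
    y: enter (3,6) at t=3.0484 ← occupied
  → r_1 = 3.0484
beam 2: φ=-45°, α=105°
  dir = (cos 105°, sin 105°) = (-0.2588, 0.9659); from cell (2,3)
  next x-line at t=0.8500, next y-line at t=0.6626; Δt_x=3.8637, Δt_y=1.0353
    y: enter (2,4) at t=0.6626
    x: enter (1,4) at t=0.8500
    y: enter (1,5) at t=1.6979 ← occupied
  → r_2 = 1.6979
beam 3: φ=45°, α=195°
  dir = (cos 195°, sin 195°) = (-0.9659, -0.2588); from cell (2,3)
  next x-line at t=0.2278, next y-line at t=1.3909; Δt_x=1.0353, Δt_y=3.8637
    x: enter (1,3) at t=0.2278 ← occupied
  → r_3 = 0.2278
beam 4: φ=90°, α=240°
  dir = (cos 240°, sin 240°) = (-0.5000, -0.8660); from cell (2,3)
  next x-line at t=0.4400, next y-line at t=0.4157; Δt_x=2.0000, Δt_y=1.1547
    y: enter (2,2) at t=0.4157
    x: enter (1,2) at t=0.4400
    y: enter (1,1) at t=1.5704
    x: enter (0,1) at t=2.4400 ← occupied
  → r_4 = 2.4400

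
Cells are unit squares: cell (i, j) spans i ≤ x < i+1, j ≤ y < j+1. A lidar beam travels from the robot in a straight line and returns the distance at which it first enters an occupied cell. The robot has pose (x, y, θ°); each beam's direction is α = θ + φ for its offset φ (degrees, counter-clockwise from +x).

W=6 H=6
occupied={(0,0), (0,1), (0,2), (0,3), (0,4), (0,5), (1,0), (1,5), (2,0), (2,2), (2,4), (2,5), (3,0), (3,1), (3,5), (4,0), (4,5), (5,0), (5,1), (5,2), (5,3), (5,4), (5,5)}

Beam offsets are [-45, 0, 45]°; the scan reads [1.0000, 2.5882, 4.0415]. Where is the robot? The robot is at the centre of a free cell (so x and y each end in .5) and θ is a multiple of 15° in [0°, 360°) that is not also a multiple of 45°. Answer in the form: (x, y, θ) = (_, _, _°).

Enumerate (i+0.5, j+0.5, θ) over the 13 free cells and 16 admissible headings. For each, cast all 3 beams and compare to the given ranges.
  (2.5, 1.5, 240°): beam 1 = 1.5529 ≠ 1.0000 ✗
  (4.5, 1.5, 30°): beam 1 = 0.5176 ≠ 1.0000 ✗
  (1.5, 1.5, 75°): beam 3 = 1.0000 ≠ 4.0415 ✗
  …
  (4.5, 2.5, 105°): r_1=1.0000, r_2=2.5882, r_3=4.0415 — all match ✓
No second candidate reproduces the full scan.

(x, y, θ) = (4.5, 2.5, 105°)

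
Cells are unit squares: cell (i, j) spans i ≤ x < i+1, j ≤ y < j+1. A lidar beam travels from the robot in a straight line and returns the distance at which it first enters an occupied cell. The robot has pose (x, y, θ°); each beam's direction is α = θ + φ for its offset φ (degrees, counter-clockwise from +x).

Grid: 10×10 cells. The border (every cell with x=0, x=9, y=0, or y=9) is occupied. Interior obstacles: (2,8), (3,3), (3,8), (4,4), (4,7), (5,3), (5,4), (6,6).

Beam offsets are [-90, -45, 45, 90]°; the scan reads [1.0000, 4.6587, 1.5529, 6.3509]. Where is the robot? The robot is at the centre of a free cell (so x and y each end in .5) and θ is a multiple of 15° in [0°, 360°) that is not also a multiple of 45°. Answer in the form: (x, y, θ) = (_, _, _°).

Candidates: 56 free-cell centres × 16 headings = 896 poses. Raycast each; keep the one whose scan matches to 4 dp.
  (4.5, 1.5, 30°): beam 1 = 0.5774 ≠ 1.0000 ✗
  (1.5, 2.5, 300°): beam 1 = 0.5774 ≠ 1.0000 ✗
  (2.5, 1.5, 75°): beam 1 = 1.9319 ≠ 1.0000 ✗
  (3.5, 4.5, 150°): beam 1 = 2.8868 ≠ 1.0000 ✗
  …
  (5.5, 6.5, 210°): r_1=1.0000, r_2=4.6587, r_3=1.5529, r_4=6.3509 — all match ✓
Unique over the lattice → pose = (5.5, 6.5, 210°).

(x, y, θ) = (5.5, 6.5, 210°)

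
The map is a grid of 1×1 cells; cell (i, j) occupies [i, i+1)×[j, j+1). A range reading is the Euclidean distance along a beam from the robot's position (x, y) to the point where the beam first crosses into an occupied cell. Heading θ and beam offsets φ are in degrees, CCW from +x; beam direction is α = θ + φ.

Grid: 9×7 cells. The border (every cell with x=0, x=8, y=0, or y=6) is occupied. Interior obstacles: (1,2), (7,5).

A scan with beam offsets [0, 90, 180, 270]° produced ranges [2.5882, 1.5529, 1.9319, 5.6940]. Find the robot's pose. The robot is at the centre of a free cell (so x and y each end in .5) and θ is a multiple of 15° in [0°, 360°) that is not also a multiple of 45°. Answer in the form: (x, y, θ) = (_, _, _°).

(x, y, θ) = (6.5, 3.5, 255°)

The pose lattice has 33·16 = 528 candidates. Test each by forward raycasting.
  (7.5, 4.5, 15°): beam 1 = 0.5176 ≠ 2.5882 ✗
  (7.5, 3.5, 105°): beam 1 = 1.5529 ≠ 2.5882 ✗
  (2.5, 5.5, 105°): beam 1 = 0.5176 ≠ 2.5882 ✗
  (4.5, 5.5, 165°): beam 1 = 1.9319 ≠ 2.5882 ✗
  (4.5, 4.5, 255°): beam 1 = 3.6235 ≠ 2.5882 ✗
  …
  (6.5, 3.5, 255°): r_1=2.5882, r_2=1.5529, r_3=1.9319, r_4=5.6940 — all match ✓
Only this pose fits every beam.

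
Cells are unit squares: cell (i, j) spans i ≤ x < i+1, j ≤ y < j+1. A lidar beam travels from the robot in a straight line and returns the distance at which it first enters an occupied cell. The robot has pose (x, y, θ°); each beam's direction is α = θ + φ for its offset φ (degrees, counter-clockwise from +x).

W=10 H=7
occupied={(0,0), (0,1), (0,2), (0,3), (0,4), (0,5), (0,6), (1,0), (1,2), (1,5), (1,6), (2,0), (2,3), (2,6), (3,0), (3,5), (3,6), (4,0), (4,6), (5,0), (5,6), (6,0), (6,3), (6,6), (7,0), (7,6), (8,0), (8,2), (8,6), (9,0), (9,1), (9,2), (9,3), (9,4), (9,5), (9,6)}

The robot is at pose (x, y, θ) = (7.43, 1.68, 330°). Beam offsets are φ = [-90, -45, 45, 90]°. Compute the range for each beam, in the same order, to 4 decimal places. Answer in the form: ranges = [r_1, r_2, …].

ranges = [0.7852, 0.7040, 1.2364, 1.1400]

beam 1: φ=-90°, α=240°
  cosα=-0.5000 sinα=-0.8660 | (7,1) | tMaxX 0.8600 tMaxY 0.7852 | tΔX 2.0000 tΔY 1.1547
    t=0.7852 [y] (7,0) — stop
  → r_1 = 0.7852
beam 2: φ=-45°, α=285°
  cosα=0.2588 sinα=-0.9659 | (7,1) | tMaxX 2.2023 tMaxY 0.7040 | tΔX 3.8637 tΔY 1.0353
    t=0.7040 [y] (7,0) — stop
  → r_2 = 0.7040
beam 3: φ=45°, α=15°
  cosα=0.9659 sinα=0.2588 | (7,1) | tMaxX 0.5901 tMaxY 1.2364 | tΔX 1.0353 tΔY 3.8637
    t=0.5901 [x] (8,1)
    t=1.2364 [y] (8,2) — stop
  → r_3 = 1.2364
beam 4: φ=90°, α=60°
  cosα=0.5000 sinα=0.8660 | (7,1) | tMaxX 1.1400 tMaxY 0.3695 | tΔX 2.0000 tΔY 1.1547
    t=0.3695 [y] (7,2)
    t=1.1400 [x] (8,2) — stop
  → r_4 = 1.1400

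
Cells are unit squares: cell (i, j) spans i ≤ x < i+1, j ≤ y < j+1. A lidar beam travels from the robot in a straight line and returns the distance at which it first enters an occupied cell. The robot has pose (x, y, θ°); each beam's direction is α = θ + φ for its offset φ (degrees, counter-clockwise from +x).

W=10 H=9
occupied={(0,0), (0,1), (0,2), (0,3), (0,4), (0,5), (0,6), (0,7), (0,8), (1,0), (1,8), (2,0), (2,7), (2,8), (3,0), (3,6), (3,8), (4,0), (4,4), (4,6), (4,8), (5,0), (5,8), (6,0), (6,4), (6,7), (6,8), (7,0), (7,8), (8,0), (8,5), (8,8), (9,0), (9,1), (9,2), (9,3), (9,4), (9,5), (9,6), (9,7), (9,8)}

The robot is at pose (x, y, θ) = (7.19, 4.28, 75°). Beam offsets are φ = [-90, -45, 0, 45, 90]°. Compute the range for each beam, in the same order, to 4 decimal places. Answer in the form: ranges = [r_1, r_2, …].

ranges = [1.8738, 1.4400, 3.8512, 0.3800, 0.1967]

beam 1: φ=-90°, α=345°
  d=(0.9659,-0.2588)  start (7,4)  tX=0.8386 tY=1.0818  stride 1/|dx|=1.0353 1/|dy|=3.8637
    cross x-line → (8,4), t=0.8386
    cross y-line → (8,3), t=1.0818
    cross x-line → (9,3), t=1.8738 (wall)
  → r_1 = 1.8738
beam 2: φ=-45°, α=30°
  d=(0.8660,0.5000)  start (7,4)  tX=0.9353 tY=1.4400  stride 1/|dx|=1.1547 1/|dy|=2.0000
    cross x-line → (8,4), t=0.9353
    cross y-line → (8,5), t=1.4400 (wall)
  → r_2 = 1.4400
beam 3: φ=0°, α=75°
  d=(0.2588,0.9659)  start (7,4)  tX=3.1296 tY=0.7454  stride 1/|dx|=3.8637 1/|dy|=1.0353
    cross y-line → (7,5), t=0.7454
    cross y-line → (7,6), t=1.7807
    cross y-line → (7,7), t=2.8160
    cross x-line → (8,7), t=3.1296
    cross y-line → (8,8), t=3.8512 (wall)
  → r_3 = 3.8512
beam 4: φ=45°, α=120°
  d=(-0.5000,0.8660)  start (7,4)  tX=0.3800 tY=0.8314  stride 1/|dx|=2.0000 1/|dy|=1.1547
    cross x-line → (6,4), t=0.3800 (wall)
  → r_4 = 0.3800
beam 5: φ=90°, α=165°
  d=(-0.9659,0.2588)  start (7,4)  tX=0.1967 tY=2.7819  stride 1/|dx|=1.0353 1/|dy|=3.8637
    cross x-line → (6,4), t=0.1967 (wall)
  → r_5 = 0.1967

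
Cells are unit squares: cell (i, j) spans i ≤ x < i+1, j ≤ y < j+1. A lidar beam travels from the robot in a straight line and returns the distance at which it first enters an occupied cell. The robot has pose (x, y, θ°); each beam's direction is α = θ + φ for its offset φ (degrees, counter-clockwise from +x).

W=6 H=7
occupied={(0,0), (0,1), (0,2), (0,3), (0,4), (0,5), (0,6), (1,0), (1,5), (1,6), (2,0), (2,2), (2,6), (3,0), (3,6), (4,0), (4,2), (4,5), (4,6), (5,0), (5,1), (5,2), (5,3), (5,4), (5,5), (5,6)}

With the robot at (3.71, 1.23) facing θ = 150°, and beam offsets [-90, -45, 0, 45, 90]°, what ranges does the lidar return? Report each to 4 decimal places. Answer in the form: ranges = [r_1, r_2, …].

beam 1: φ=-90°, α=60°
  cosα=0.5000 sinα=0.8660 | (3,1) | tMaxX 0.5800 tMaxY 0.8891 | tΔX 2.0000 tΔY 1.1547
    t=0.5800 [x] (4,1)
    t=0.8891 [y] (4,2) — stop
  → r_1 = 0.8891
beam 2: φ=-45°, α=105°
  cosα=-0.2588 sinα=0.9659 | (3,1) | tMaxX 2.7432 tMaxY 0.7972 | tΔX 3.8637 tΔY 1.0353
    t=0.7972 [y] (3,2)
    t=1.8324 [y] (3,3)
    t=2.7432 [x] (2,3)
    t=2.8677 [y] (2,4)
    t=3.9030 [y] (2,5)
    t=4.9383 [y] (2,6) — stop
  → r_2 = 4.9383
beam 3: φ=0°, α=150°
  cosα=-0.8660 sinα=0.5000 | (3,1) | tMaxX 0.8198 tMaxY 1.5400 | tΔX 1.1547 tΔY 2.0000
    t=0.8198 [x] (2,1)
    t=1.5400 [y] (2,2) — stop
  → r_3 = 1.5400
beam 4: φ=45°, α=195°
  cosα=-0.9659 sinα=-0.2588 | (3,1) | tMaxX 0.7350 tMaxY 0.8887 | tΔX 1.0353 tΔY 3.8637
    t=0.7350 [x] (2,1)
    t=0.8887 [y] (2,0) — stop
  → r_4 = 0.8887
beam 5: φ=90°, α=240°
  cosα=-0.5000 sinα=-0.8660 | (3,1) | tMaxX 1.4200 tMaxY 0.2656 | tΔX 2.0000 tΔY 1.1547
    t=0.2656 [y] (3,0) — stop
  → r_5 = 0.2656

ranges = [0.8891, 4.9383, 1.5400, 0.8887, 0.2656]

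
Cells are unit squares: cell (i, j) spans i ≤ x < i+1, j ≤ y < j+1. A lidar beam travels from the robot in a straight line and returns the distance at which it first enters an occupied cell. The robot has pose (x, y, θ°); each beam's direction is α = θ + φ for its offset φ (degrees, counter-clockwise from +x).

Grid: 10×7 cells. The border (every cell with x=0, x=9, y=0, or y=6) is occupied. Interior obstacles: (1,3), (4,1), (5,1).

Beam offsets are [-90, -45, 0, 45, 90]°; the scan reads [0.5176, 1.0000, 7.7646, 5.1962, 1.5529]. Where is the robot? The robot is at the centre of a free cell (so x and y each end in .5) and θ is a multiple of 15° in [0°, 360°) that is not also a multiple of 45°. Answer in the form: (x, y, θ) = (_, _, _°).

(x, y, θ) = (1.5, 1.5, 15°)

Candidates: 37 free-cell centres × 16 headings = 592 poses. Raycast each; keep the one whose scan matches to 4 dp.
  (4.5, 2.5, 75°): beam 1 = 4.6587 ≠ 0.5176 ✗
  (8.5, 3.5, 210°): beam 1 = 2.8868 ≠ 0.5176 ✗
  (7.5, 4.5, 285°): beam 1 = 5.6940 ≠ 0.5176 ✗
  (8.5, 5.5, 105°): beam 2 = 0.5774 ≠ 1.0000 ✗
  …
  (1.5, 1.5, 15°): r_1=0.5176, r_2=1.0000, r_3=7.7646, r_4=5.1962, r_5=1.5529 — all match ✓
Unique over the lattice → pose = (1.5, 1.5, 15°).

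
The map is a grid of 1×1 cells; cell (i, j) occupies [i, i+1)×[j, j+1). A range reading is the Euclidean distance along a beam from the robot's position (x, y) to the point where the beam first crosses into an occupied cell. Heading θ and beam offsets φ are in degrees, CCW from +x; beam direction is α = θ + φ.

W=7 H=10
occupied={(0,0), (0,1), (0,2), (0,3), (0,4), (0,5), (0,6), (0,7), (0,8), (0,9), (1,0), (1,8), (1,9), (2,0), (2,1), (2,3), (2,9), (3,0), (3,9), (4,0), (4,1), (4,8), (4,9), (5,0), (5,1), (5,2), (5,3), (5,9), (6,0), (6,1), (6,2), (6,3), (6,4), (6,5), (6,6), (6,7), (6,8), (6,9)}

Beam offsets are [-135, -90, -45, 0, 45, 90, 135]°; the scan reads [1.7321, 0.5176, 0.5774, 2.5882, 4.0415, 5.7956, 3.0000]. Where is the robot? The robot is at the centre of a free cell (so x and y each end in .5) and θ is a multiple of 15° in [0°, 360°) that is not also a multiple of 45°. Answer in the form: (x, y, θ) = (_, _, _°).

The pose lattice has 32·16 = 512 candidates. Test each by forward raycasting.
  (5.5, 8.5, 75°): beam 1 = 1.0000 ≠ 1.7321 ✗
  (3.5, 3.5, 330°): beam 1 = 0.5176 ≠ 1.7321 ✗
  (3.5, 8.5, 255°): beam 1 = 0.5774 ≠ 1.7321 ✗
  (5.5, 7.5, 30°): beam 1 = 5.6940 ≠ 1.7321 ✗
  …
  (4.5, 7.5, 165°): r_1=1.7321, r_2=0.5176, r_3=0.5774, r_4=2.5882, r_5=4.0415, r_6=5.7956, r_7=3.0000 — all match ✓
Only this pose fits every beam.

(x, y, θ) = (4.5, 7.5, 165°)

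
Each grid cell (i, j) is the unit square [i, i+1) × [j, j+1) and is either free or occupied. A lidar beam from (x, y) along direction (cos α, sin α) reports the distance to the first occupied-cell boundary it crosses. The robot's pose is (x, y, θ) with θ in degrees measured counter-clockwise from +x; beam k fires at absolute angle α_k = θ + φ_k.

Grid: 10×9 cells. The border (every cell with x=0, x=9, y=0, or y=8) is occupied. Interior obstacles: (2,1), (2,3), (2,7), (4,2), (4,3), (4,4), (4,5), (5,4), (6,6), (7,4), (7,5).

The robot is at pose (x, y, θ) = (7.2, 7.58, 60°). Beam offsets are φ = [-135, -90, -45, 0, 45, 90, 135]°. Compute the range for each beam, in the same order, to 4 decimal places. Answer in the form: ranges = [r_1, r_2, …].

beam 1: φ=-135°, α=285°
  direction (0.2588, -0.9659); cell (7,7); t to first gridline: x 3.0910, y 0.6005 (then +3.8637 / +1.0353)
    (7,6) via y @ 0.6005
    (7,5) via y @ 1.6357  # hit
  → r_1 = 1.6357
beam 2: φ=-90°, α=330°
  direction (0.8660, -0.5000); cell (7,7); t to first gridline: x 0.9238, y 1.1600 (then +1.1547 / +2.0000)
    (8,7) via x @ 0.9238
    (8,6) via y @ 1.1600
    (9,6) via x @ 2.0785  # hit
  → r_2 = 2.0785
beam 3: φ=-45°, α=15°
  direction (0.9659, 0.2588); cell (7,7); t to first gridline: x 0.8282, y 1.6228 (then +1.0353 / +3.8637)
    (8,7) via x @ 0.8282
    (8,8) via y @ 1.6228  # hit
  → r_3 = 1.6228
beam 4: φ=0°, α=60°
  direction (0.5000, 0.8660); cell (7,7); t to first gridline: x 1.6000, y 0.4850 (then +2.0000 / +1.1547)
    (7,8) via y @ 0.4850  # hit
  → r_4 = 0.4850
beam 5: φ=45°, α=105°
  direction (-0.2588, 0.9659); cell (7,7); t to first gridline: x 0.7727, y 0.4348 (then +3.8637 / +1.0353)
    (7,8) via y @ 0.4348  # hit
  → r_5 = 0.4348
beam 6: φ=90°, α=150°
  direction (-0.8660, 0.5000); cell (7,7); t to first gridline: x 0.2309, y 0.8400 (then +1.1547 / +2.0000)
    (6,7) via x @ 0.2309
    (6,8) via y @ 0.8400  # hit
  → r_6 = 0.8400
beam 7: φ=135°, α=195°
  direction (-0.9659, -0.2588); cell (7,7); t to first gridline: x 0.2071, y 2.2409 (then +1.0353 / +3.8637)
    (6,7) via x @ 0.2071
    (5,7) via x @ 1.2423
    (5,6) via y @ 2.2409
    (4,6) via x @ 2.2776
    (3,6) via x @ 3.3129
    (2,6) via x @ 4.3482
    (1,6) via x @ 5.3834
    (1,5) via y @ 6.1047
    (0,5) via x @ 6.4187  # hit
  → r_7 = 6.4187

ranges = [1.6357, 2.0785, 1.6228, 0.4850, 0.4348, 0.8400, 6.4187]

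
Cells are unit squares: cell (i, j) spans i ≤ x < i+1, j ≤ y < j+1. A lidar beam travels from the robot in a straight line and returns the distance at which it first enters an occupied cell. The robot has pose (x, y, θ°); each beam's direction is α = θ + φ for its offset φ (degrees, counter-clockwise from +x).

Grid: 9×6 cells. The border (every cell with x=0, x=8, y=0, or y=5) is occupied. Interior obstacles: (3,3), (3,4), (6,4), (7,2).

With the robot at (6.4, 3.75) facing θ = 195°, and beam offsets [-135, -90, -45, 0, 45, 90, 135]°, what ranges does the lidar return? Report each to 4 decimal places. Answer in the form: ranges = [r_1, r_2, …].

ranges = [0.2887, 0.2588, 2.5000, 2.4847, 3.1754, 2.8470, 1.5000]

beam 1: φ=-135°, α=60°
  dir = (cos 60°, sin 60°) = (0.5000, 0.8660); from cell (6,3)
  next x-line at t=1.2000, next y-line at t=0.2887; Δt_x=2.0000, Δt_y=1.1547
    y: enter (6,4) at t=0.2887 ← occupied
  → r_1 = 0.2887
beam 2: φ=-90°, α=105°
  dir = (cos 105°, sin 105°) = (-0.2588, 0.9659); from cell (6,3)
  next x-line at t=1.5455, next y-line at t=0.2588; Δt_x=3.8637, Δt_y=1.0353
    y: enter (6,4) at t=0.2588 ← occupied
  → r_2 = 0.2588
beam 3: φ=-45°, α=150°
  dir = (cos 150°, sin 150°) = (-0.8660, 0.5000); from cell (6,3)
  next x-line at t=0.4619, next y-line at t=0.5000; Δt_x=1.1547, Δt_y=2.0000
    x: enter (5,3) at t=0.4619
    y: enter (5,4) at t=0.5000
    x: enter (4,4) at t=1.6166
    y: enter (4,5) at t=2.5000 ← occupied
  → r_3 = 2.5000
beam 4: φ=0°, α=195°
  dir = (cos 195°, sin 195°) = (-0.9659, -0.2588); from cell (6,3)
  next x-line at t=0.4141, next y-line at t=2.8978; Δt_x=1.0353, Δt_y=3.8637
    x: enter (5,3) at t=0.4141
    x: enter (4,3) at t=1.4494
    x: enter (3,3) at t=2.4847 ← occupied
  → r_4 = 2.4847
beam 5: φ=45°, α=240°
  dir = (cos 240°, sin 240°) = (-0.5000, -0.8660); from cell (6,3)
  next x-line at t=0.8000, next y-line at t=0.8660; Δt_x=2.0000, Δt_y=1.1547
    x: enter (5,3) at t=0.8000
    y: enter (5,2) at t=0.8660
    y: enter (5,1) at t=2.0207
    x: enter (4,1) at t=2.8000
    y: enter (4,0) at t=3.1754 ← occupied
  → r_5 = 3.1754
beam 6: φ=90°, α=285°
  dir = (cos 285°, sin 285°) = (0.2588, -0.9659); from cell (6,3)
  next x-line at t=2.3182, next y-line at t=0.7765; Δt_x=3.8637, Δt_y=1.0353
    y: enter (6,2) at t=0.7765
    y: enter (6,1) at t=1.8117
    x: enter (7,1) at t=2.3182
    y: enter (7,0) at t=2.8470 ← occupied
  → r_6 = 2.8470
beam 7: φ=135°, α=330°
  dir = (cos 330°, sin 330°) = (0.8660, -0.5000); from cell (6,3)
  next x-line at t=0.6928, next y-line at t=1.5000; Δt_x=1.1547, Δt_y=2.0000
    x: enter (7,3) at t=0.6928
    y: enter (7,2) at t=1.5000 ← occupied
  → r_7 = 1.5000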